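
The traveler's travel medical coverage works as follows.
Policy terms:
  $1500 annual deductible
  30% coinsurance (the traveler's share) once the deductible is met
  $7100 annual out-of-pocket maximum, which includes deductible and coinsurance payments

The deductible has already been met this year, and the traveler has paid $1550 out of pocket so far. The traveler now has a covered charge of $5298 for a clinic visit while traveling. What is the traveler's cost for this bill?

With the deductible met, the entire $5298 is subject to coinsurance.
30% of $5298 = $1589.40 falls to the traveler.
Total out-of-pocket so far would be $1550 + $1589.40 = $3139.40, below the $7100 cap — no reduction.

$1589.40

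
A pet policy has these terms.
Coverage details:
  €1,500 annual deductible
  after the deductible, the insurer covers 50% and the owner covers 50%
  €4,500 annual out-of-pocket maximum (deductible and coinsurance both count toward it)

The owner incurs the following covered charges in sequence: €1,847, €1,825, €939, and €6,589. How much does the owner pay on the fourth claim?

Claim 1 (€1,847): €1,500 finishes the deductible; €347 goes to coinsurance; 50% of €347 = €173.50. Cost to owner: €1,673.50. OOP to date €1,673.50.
Claim 2 (€1,825): deductible already satisfied, so owner's share is 50% × €1,825 = €912.50. Cost to owner: €912.50. OOP to date €2,586.
Claim 3 (€939): deductible already satisfied, so owner's share is 50% × €939 = €469.50. Owner pays €469.50; OOP now €3,055.50.
Claim 4 (€6,589): deductible already satisfied, so owner's share is 50% × €6,589 = €3,294.50. OOP would hit €6,350 > €4,500, so the cap limits the owner to €4,500 − €3,055.50 = €1,444.50.

€1,444.50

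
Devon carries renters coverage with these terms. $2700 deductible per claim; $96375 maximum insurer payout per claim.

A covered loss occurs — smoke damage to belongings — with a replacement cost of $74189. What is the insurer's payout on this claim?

$71489

Subtract the deductible: $74189 − $2700 = $71489.
That's under the $96375 cap, so the insurer reimburses the full $71489.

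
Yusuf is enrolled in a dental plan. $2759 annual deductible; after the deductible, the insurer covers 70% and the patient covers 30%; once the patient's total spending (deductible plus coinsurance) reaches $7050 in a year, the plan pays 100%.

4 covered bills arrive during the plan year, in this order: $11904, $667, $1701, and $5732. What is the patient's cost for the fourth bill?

#1 ($11904): $2759 finishes the deductible; $9145 goes to coinsurance; patient's 30% is $2743.50. Patient pays $5502.50; OOP now $5502.50.
#2 ($667): 30% coinsurance on $667 = $200.10. Patient pays $200.10; OOP now $5702.60.
#3 ($1701): 30% coinsurance on $1701 = $510.30. Patient owes $510.30 (running OOP $6212.90).
#4 ($5732): 30% coinsurance on $5732 = $1719.60. That would push OOP to $7932.50, over the $7050 cap, so patient pays $7050 − $6212.90 = $837.10.

$837.10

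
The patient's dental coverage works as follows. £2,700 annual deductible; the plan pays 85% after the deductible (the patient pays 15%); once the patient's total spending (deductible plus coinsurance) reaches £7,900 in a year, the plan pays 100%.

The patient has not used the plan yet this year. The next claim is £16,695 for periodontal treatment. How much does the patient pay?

Deductible not yet touched, so the first £2,700 of the bill goes to the deductible.
The remaining £13,995 (= £16,695 − £2,700) moves to coinsurance.
15% of £13,995 = £2,099.25 falls to the patient.
That puts the patient's cost at £2,700 + £2,099.25 = £4,799.25 before any cap.
Year-to-date out-of-pocket becomes £0 + £4,799.25 = £4,799.25, still under the £7,900 maximum, so no cap applies.

£4,799.25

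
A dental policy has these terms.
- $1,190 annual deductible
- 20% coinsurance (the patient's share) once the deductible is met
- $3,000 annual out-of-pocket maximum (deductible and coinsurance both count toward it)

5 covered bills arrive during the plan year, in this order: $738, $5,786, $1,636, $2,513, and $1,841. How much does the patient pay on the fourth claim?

Bill 1, $738: entire amount goes to the deductible. Patient pays $738; OOP now $738.
Bill 2, $5,786: $452 finishes the deductible; $5,334 goes to coinsurance; patient's 20% is $1,066.80. Patient pays $1,518.80; OOP now $2,256.80.
Bill 3, $1,636: deductible met; 20% of $1,636 = $327.20. Patient pays $327.20; OOP now $2,584.
Bill 4, $2,513: deductible already satisfied, so patient's share is 20% × $2,513 = $502.60. That would push OOP to $3,086.60, over the $3,000 cap, so patient pays $3,000 − $2,584 = $416.

$416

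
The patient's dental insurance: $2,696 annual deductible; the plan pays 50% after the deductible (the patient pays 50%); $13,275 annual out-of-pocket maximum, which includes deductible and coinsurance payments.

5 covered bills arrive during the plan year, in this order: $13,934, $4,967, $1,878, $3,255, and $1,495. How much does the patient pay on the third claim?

Bill 1, $13,934: $2,696 to deductible, leaving $11,238; 50% of $11,238 = $5,619. Cost to patient: $8,315. OOP to date $8,315.
Bill 2, $4,967: deductible met; 50% of $4,967 = $2,483.50. Patient owes $2,483.50 (running OOP $10,798.50).
Bill 3, $1,878: 50% coinsurance on $1,878 = $939. Patient pays $939; OOP now $11,737.50.

$939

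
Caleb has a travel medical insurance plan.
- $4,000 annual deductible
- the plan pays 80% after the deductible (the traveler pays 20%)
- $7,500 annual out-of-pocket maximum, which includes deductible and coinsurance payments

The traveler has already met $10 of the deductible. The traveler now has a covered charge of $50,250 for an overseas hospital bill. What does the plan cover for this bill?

Deductible still to meet: $4,000 − $10 = $3,990.
That leaves $50,250 − $3,990 = $46,260 for coinsurance.
Traveler's 20% share of $46,260 is $9,252.
Traveler responsibility before any cap: $3,990 + $9,252 = $13,242.
That would bring total out-of-pocket to $13,252, past the $7,500 cap. The traveler is capped at $7,500 − $10 = $7,490 on this claim.
The plan picks up $50,250 − $7,490 = $42,760.

$42,760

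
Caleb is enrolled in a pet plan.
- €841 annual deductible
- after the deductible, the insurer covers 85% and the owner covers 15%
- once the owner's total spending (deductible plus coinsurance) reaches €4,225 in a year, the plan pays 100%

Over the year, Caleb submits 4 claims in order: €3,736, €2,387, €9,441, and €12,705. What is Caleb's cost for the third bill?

€1,416.15

Bill 1, €3,736: €841 to deductible, leaving €2,895; 15% of €2,895 = €434.25. Owner owes €1,275.25 (running OOP €1,275.25).
Bill 2, €2,387: deductible already satisfied, so owner's share is 15% × €2,387 = €358.05. Owner pays €358.05; OOP now €1,633.30.
Bill 3, €9,441: deductible already satisfied, so owner's share is 15% × €9,441 = €1,416.15. Cost to owner: €1,416.15. OOP to date €3,049.45.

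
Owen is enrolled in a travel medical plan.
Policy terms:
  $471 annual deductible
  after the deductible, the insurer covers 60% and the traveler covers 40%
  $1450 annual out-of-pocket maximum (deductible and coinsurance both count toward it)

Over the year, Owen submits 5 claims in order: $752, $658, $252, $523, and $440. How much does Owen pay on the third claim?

$100.80

Bill 1, $752: deductible takes $471, $281 remains; 40% of $281 = $112.40. Traveler pays $583.40; OOP now $583.40.
Bill 2, $658: deductible already satisfied, so traveler's share is 40% × $658 = $263.20. Cost to traveler: $263.20. OOP to date $846.60.
Bill 3, $252: 40% coinsurance on $252 = $100.80. Traveler owes $100.80 (running OOP $947.40).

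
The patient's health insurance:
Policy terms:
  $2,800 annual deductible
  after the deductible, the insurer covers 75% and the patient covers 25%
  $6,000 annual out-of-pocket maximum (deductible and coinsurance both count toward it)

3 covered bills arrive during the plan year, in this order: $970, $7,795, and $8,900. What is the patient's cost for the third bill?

$1,708.75

#1 ($970): entire amount goes to the deductible. Patient pays $970; OOP now $970.
#2 ($7,795): deductible takes $1,830, $5,965 remains; 25% of $5,965 = $1,491.25. Cost to patient: $3,321.25. OOP to date $4,291.25.
#3 ($8,900): 25% coinsurance on $8,900 = $2,225. Adding that to $4,291.25 gives $6,516.25, past the $6,000 cap; patient pays only $6,000 − $4,291.25 = $1,708.75.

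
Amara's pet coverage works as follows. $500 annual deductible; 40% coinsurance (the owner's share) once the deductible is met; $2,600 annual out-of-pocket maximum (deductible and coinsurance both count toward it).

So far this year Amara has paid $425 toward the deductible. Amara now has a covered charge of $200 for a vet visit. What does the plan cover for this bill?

$75

$425 of the $500 deductible is already met, leaving $75.
That leaves $200 − $75 = $125 for coinsurance.
Owner's 40% share of $125 is $50.
Owner responsibility before any cap: $75 + $50 = $125.
Year-to-date out-of-pocket becomes $425 + $125 = $550, still under the $2,600 maximum, so no cap applies.
The insurer covers the remainder: $200 − $125 = $75.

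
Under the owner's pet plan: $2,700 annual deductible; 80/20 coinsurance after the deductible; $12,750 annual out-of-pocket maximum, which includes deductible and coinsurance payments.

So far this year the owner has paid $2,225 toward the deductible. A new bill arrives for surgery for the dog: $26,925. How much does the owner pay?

Deductible still to meet: $2,700 − $2,225 = $475.
That leaves $26,925 − $475 = $26,450 for coinsurance.
20% of $26,450 = $5,290 falls to the owner.
So the owner owes $475 + $5,290 = $5,765 before any cap.
Total out-of-pocket so far would be $2,225 + $5,765 = $7,990, below the $12,750 cap — no reduction.

$5,765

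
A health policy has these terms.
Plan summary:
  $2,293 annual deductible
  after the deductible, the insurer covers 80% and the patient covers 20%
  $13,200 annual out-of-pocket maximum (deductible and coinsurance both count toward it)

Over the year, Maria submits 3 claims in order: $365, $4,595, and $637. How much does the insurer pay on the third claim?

$509.60

Claim 1 — $365: all of it applies to the deductible. Patient pays $365; OOP now $365. Plan pays $365 − $365 = $0.
Claim 2 — $4,595: $1,928 to deductible, leaving $2,667; patient's 20% is $533.40. Patient pays $2,461.40; OOP now $2,826.40. Insurer: $4,595 − $2,461.40 = $2,133.60.
Claim 3 — $637: deductible already satisfied, so patient's share is 20% × $637 = $127.40. Patient pays $127.40; OOP now $2,953.80. Insurer: $637 − $127.40 = $509.60.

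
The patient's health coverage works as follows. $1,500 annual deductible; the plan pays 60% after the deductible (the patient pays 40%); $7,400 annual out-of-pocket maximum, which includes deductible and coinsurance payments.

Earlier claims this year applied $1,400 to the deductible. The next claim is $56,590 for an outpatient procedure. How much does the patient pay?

$6,000

Remaining deductible: $1,500 − $1,400 = $100.
The remaining $56,490 (= $56,590 − $100) moves to coinsurance.
Coinsurance: $56,490 × 40% = $22,596.
That puts the patient's cost at $100 + $22,596 = $22,696 before any cap.
Adding $22,696 to the $1,400 already spent would give $24,096, which exceeds the $7,400 cap; the patient pays just $7,400 − $1,400 = $6,000.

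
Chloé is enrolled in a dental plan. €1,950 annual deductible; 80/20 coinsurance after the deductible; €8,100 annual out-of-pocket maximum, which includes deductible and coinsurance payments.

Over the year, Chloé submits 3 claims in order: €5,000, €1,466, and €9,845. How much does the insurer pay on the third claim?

Bill 1, €5,000: €1,950 finishes the deductible; €3,050 goes to coinsurance; coinsurance €3,050 × 20% = €610. Patient pays €2,560; OOP now €2,560. Plan pays €5,000 − €2,560 = €2,440.
Bill 2, €1,466: 20% coinsurance on €1,466 = €293.20. Patient owes €293.20 (running OOP €2,853.20). Insurer: €1,466 − €293.20 = €1,172.80.
Bill 3, €9,845: deductible met; 20% of €9,845 = €1,969. Patient owes €1,969 (running OOP €4,822.20). Plan pays €9,845 − €1,969 = €7,876.

€7,876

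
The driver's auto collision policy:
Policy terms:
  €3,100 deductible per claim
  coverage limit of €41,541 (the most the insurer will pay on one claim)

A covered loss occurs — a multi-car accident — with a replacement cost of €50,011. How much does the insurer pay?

Less the €3,100 deductible: €50,011 − €3,100 = €46,911.
The €41,541 per-incident cap binds; insurer pays €41,541.

€41,541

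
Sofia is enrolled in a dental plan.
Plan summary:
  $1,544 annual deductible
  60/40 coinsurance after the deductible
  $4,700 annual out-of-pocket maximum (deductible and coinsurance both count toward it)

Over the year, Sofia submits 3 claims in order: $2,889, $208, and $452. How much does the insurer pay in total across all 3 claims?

$1,203

Bill 1, $2,889: $1,544 to deductible, leaving $1,345; coinsurance $1,345 × 40% = $538. Patient owes $2,082 (running OOP $2,082). Plan pays $2,889 − $2,082 = $807.
Bill 2, $208: 40% coinsurance on $208 = $83.20. Cost to patient: $83.20. OOP to date $2,165.20. Plan pays $208 − $83.20 = $124.80.
Bill 3, $452: deductible met; 40% of $452 = $180.80. Cost to patient: $180.80. OOP to date $2,346. Insurer: $452 − $180.80 = $271.20.
Insurer total = bills − patient's total = $3,549 − $2,346 = $1,203.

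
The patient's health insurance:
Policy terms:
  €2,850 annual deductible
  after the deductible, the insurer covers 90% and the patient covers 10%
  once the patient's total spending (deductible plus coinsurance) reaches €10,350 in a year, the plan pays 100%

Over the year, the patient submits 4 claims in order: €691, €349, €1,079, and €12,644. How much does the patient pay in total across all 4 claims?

€4,041.30

Bill 1, €691: entire amount goes to the deductible. Patient pays €691; OOP now €691.
Bill 2, €349: entire amount goes to the deductible. Cost to patient: €349. OOP to date €1,040.
Bill 3, €1,079: entire amount goes to the deductible. Patient pays €1,079; OOP now €2,119.
Bill 4, €12,644: €731 finishes the deductible; €11,913 goes to coinsurance; patient's 10% is €1,191.30. Cost to patient: €1,922.30. OOP to date €4,041.30.
Total paid by the patient: €691 + €349 + €1,079 + €1,922.30 = €4,041.30.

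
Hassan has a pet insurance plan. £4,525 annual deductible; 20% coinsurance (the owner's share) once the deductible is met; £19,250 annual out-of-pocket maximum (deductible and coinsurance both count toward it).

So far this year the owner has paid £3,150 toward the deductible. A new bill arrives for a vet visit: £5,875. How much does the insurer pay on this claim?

£3,150 of the £4,525 deductible is already met, leaving £1,375.
The remaining £4,500 (= £5,875 − £1,375) moves to coinsurance.
20% of £4,500 = £900 falls to the owner.
That puts the owner's cost at £1,375 + £900 = £2,275 before any cap.
Total out-of-pocket so far would be £3,150 + £2,275 = £5,425, below the £19,250 cap — no reduction.
The insurer covers the remainder: £5,875 − £2,275 = £3,600.

£3,600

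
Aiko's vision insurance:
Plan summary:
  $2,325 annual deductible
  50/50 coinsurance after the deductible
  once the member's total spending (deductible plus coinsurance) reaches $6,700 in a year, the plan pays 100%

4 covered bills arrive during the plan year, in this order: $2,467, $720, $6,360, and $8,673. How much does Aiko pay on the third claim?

Claim 1 — $2,467: deductible takes $2,325, $142 remains; coinsurance $142 × 50% = $71. Cost to member: $2,396. OOP to date $2,396.
Claim 2 — $720: 50% coinsurance on $720 = $360. Cost to member: $360. OOP to date $2,756.
Claim 3 — $6,360: 50% coinsurance on $6,360 = $3,180. Member pays $3,180; OOP now $5,936.

$3,180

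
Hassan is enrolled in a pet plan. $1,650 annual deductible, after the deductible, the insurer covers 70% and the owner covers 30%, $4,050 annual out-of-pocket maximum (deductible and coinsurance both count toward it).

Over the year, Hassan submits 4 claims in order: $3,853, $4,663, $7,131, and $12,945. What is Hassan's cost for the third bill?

Bill 1, $3,853: deductible takes $1,650, $2,203 remains; owner's 30% is $660.90. Owner pays $2,310.90; OOP now $2,310.90.
Bill 2, $4,663: deductible already satisfied, so owner's share is 30% × $4,663 = $1,398.90. Owner pays $1,398.90; OOP now $3,709.80.
Bill 3, $7,131: deductible already satisfied, so owner's share is 30% × $7,131 = $2,139.30. That would push OOP to $5,849.10, over the $4,050 cap, so owner pays $4,050 − $3,709.80 = $340.20.

$340.20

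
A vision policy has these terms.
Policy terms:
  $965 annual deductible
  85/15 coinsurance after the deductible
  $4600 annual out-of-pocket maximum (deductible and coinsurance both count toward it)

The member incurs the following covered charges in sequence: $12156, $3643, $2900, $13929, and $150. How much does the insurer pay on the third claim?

Claim 1 — $12156: $965 to deductible, leaving $11191; coinsurance $11191 × 15% = $1678.65. Cost to member: $2643.65. OOP to date $2643.65. Plan pays $12156 − $2643.65 = $9512.35.
Claim 2 — $3643: deductible already satisfied, so member's share is 15% × $3643 = $546.45. Member pays $546.45; OOP now $3190.10. Insurer: $3643 − $546.45 = $3096.55.
Claim 3 — $2900: deductible already satisfied, so member's share is 15% × $2900 = $435. Cost to member: $435. OOP to date $3625.10. Plan pays $2900 − $435 = $2465.

$2465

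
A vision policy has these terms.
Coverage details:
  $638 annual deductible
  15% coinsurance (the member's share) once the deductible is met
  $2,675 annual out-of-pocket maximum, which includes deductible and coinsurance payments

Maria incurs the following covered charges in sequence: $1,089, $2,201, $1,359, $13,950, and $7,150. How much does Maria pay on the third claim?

#1 ($1,089): $638 to deductible, leaving $451; 15% of $451 = $67.65. Member owes $705.65 (running OOP $705.65).
#2 ($2,201): deductible met; 15% of $2,201 = $330.15. Member pays $330.15; OOP now $1,035.80.
#3 ($1,359): deductible already satisfied, so member's share is 15% × $1,359 = $203.85. Member owes $203.85 (running OOP $1,239.65).

$203.85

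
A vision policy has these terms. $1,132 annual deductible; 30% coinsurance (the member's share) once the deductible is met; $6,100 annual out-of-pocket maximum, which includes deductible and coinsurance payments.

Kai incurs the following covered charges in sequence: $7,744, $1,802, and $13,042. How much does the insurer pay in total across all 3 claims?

Bill 1, $7,744: $1,132 to deductible, leaving $6,612; 30% of $6,612 = $1,983.60. Cost to member: $3,115.60. OOP to date $3,115.60. Insurer: $7,744 − $3,115.60 = $4,628.40.
Bill 2, $1,802: 30% coinsurance on $1,802 = $540.60. Cost to member: $540.60. OOP to date $3,656.20. Plan pays $1,802 − $540.60 = $1,261.40.
Bill 3, $13,042: deductible met; 30% of $13,042 = $3,912.60. Adding that to $3,656.20 gives $7,568.80, past the $6,100 cap; member pays only $6,100 − $3,656.20 = $2,443.80. Plan pays $13,042 − $2,443.80 = $10,598.20.
Insurer total = bills − member's total = $22,588 − $6,100 = $16,488.

$16,488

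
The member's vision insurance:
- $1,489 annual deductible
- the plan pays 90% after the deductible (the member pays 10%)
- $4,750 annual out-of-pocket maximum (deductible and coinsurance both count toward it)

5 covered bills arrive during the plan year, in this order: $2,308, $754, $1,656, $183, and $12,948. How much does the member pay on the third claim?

$165.60

Claim 1 ($2,308): $1,489 to deductible, leaving $819; member's 10% is $81.90. Cost to member: $1,570.90. OOP to date $1,570.90.
Claim 2 ($754): deductible already satisfied, so member's share is 10% × $754 = $75.40. Cost to member: $75.40. OOP to date $1,646.30.
Claim 3 ($1,656): deductible met; 10% of $1,656 = $165.60. Member pays $165.60; OOP now $1,811.90.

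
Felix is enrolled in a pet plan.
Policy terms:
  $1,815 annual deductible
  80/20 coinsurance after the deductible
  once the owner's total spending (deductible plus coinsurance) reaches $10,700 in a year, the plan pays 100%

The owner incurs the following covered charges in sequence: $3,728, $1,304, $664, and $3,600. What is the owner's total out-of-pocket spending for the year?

$3,311.20

Claim 1 — $3,728: deductible takes $1,815, $1,913 remains; coinsurance $1,913 × 20% = $382.60. Cost to owner: $2,197.60. OOP to date $2,197.60.
Claim 2 — $1,304: deductible met; 20% of $1,304 = $260.80. Cost to owner: $260.80. OOP to date $2,458.40.
Claim 3 — $664: deductible met; 20% of $664 = $132.80. Cost to owner: $132.80. OOP to date $2,591.20.
Claim 4 — $3,600: deductible met; 20% of $3,600 = $720. Owner pays $720; OOP now $3,311.20.
Summing the owner's payments: $2,197.60 + $260.80 + $132.80 + $720 = $3,311.20.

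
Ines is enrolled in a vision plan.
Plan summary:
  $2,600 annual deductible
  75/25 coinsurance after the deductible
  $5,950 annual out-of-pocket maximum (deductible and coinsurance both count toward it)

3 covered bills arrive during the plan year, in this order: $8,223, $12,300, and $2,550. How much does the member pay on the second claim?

Claim 1 — $8,223: $2,600 to deductible, leaving $5,623; member's 25% is $1,405.75. Cost to member: $4,005.75. OOP to date $4,005.75.
Claim 2 — $12,300: 25% coinsurance on $12,300 = $3,075. Adding that to $4,005.75 gives $7,080.75, past the $5,950 cap; member pays only $5,950 − $4,005.75 = $1,944.25.

$1,944.25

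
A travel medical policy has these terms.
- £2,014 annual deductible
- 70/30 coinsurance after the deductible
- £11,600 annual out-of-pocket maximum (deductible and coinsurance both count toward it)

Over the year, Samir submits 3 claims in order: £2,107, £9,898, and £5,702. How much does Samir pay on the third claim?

Bill 1, £2,107: £2,014 finishes the deductible; £93 goes to coinsurance; 30% of £93 = £27.90. Traveler owes £2,041.90 (running OOP £2,041.90).
Bill 2, £9,898: deductible already satisfied, so traveler's share is 30% × £9,898 = £2,969.40. Cost to traveler: £2,969.40. OOP to date £5,011.30.
Bill 3, £5,702: 30% coinsurance on £5,702 = £1,710.60. Traveler owes £1,710.60 (running OOP £6,721.90).

£1,710.60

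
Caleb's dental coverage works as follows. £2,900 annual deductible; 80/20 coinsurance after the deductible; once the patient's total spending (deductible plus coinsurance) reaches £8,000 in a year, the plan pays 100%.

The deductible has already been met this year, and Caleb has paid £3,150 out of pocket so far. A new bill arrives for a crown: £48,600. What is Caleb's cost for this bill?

The deductible is already satisfied, so the full bill goes to coinsurance.
Patient's 20% share of £48,600 is £9,720.
Year-to-date out-of-pocket would reach £3,150 + £9,720 = £12,870, above the £8,000 maximum, so the patient pays only £8,000 − £3,150 = £4,850.

£4,850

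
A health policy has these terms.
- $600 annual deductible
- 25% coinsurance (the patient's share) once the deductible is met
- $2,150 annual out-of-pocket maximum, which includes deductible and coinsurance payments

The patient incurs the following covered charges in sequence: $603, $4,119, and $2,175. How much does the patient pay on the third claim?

#1 ($603): $600 to deductible, leaving $3; coinsurance $3 × 25% = $0.75. Patient owes $600.75 (running OOP $600.75).
#2 ($4,119): deductible already satisfied, so patient's share is 25% × $4,119 = $1,029.75. Cost to patient: $1,029.75. OOP to date $1,630.50.
#3 ($2,175): deductible met; 25% of $2,175 = $543.75. OOP would hit $2,174.25 > $2,150, so the cap limits the patient to $2,150 − $1,630.50 = $519.50.

$519.50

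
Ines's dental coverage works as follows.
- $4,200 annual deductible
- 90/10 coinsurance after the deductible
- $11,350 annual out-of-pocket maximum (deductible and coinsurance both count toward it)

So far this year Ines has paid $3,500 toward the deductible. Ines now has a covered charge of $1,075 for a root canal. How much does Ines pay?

$737.50

$3,500 of the $4,200 deductible is already met, leaving $700.
That leaves $1,075 − $700 = $375 for coinsurance.
10% of $375 = $37.50 falls to the patient.
Patient responsibility before any cap: $700 + $37.50 = $737.50.
Total out-of-pocket so far would be $3,500 + $737.50 = $4,237.50, below the $11,350 cap — no reduction.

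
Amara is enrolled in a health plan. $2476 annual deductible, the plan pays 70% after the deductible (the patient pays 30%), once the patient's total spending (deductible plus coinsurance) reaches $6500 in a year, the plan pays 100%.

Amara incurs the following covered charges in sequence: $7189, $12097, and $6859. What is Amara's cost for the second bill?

Claim 1 ($7189): $2476 to deductible, leaving $4713; 30% of $4713 = $1413.90. Cost to patient: $3889.90. OOP to date $3889.90.
Claim 2 ($12097): 30% coinsurance on $12097 = $3629.10. OOP would hit $7519 > $6500, so the cap limits the patient to $6500 − $3889.90 = $2610.10.

$2610.10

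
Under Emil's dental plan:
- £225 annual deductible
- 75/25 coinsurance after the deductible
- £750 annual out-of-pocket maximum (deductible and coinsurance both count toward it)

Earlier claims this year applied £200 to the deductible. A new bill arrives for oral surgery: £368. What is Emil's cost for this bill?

Deductible still to meet: £225 − £200 = £25.
That leaves £368 − £25 = £343 for coinsurance.
Coinsurance: £343 × 25% = £85.75.
That puts the patient's cost at £25 + £85.75 = £110.75 before any cap.
Year-to-date out-of-pocket becomes £200 + £110.75 = £310.75, still under the £750 maximum, so no cap applies.

£110.75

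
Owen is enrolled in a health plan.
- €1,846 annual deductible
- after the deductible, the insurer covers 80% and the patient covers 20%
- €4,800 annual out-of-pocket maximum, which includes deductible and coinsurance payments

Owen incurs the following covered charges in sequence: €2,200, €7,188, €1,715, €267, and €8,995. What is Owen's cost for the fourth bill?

€53.40

#1 (€2,200): €1,846 finishes the deductible; €354 goes to coinsurance; 20% of €354 = €70.80. Patient owes €1,916.80 (running OOP €1,916.80).
#2 (€7,188): deductible met; 20% of €7,188 = €1,437.60. Patient pays €1,437.60; OOP now €3,354.40.
#3 (€1,715): deductible met; 20% of €1,715 = €343. Patient owes €343 (running OOP €3,697.40).
#4 (€267): 20% coinsurance on €267 = €53.40. Patient owes €53.40 (running OOP €3,750.80).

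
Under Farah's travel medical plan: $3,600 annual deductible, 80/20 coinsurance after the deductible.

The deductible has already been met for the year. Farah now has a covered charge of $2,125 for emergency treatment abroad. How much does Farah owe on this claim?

$425

The deductible is already satisfied, so the full bill goes to coinsurance.
Coinsurance: $2,125 × 20% = $425.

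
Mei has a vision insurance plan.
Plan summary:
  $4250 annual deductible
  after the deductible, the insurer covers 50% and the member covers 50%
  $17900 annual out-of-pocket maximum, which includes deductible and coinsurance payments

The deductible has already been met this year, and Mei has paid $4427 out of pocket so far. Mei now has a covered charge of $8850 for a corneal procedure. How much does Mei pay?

$4425

With the deductible met, the entire $8850 is subject to coinsurance.
Member's 50% share of $8850 is $4425.
Year-to-date out-of-pocket becomes $4427 + $4425 = $8852, still under the $17900 maximum, so no cap applies.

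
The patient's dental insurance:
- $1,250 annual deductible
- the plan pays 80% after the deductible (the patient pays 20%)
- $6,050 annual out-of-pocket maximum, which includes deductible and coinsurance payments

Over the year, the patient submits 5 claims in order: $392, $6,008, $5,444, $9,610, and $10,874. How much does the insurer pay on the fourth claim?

#1 ($392): all of it applies to the deductible. Patient pays $392; OOP now $392. Insurer: $392 − $392 = $0.
#2 ($6,008): deductible takes $858, $5,150 remains; patient's 20% is $1,030. Patient pays $1,888; OOP now $2,280. Insurer: $6,008 − $1,888 = $4,120.
#3 ($5,444): 20% coinsurance on $5,444 = $1,088.80. Patient pays $1,088.80; OOP now $3,368.80. Plan pays $5,444 − $1,088.80 = $4,355.20.
#4 ($9,610): deductible met; 20% of $9,610 = $1,922. Patient pays $1,922; OOP now $5,290.80. Insurer: $9,610 − $1,922 = $7,688.

$7,688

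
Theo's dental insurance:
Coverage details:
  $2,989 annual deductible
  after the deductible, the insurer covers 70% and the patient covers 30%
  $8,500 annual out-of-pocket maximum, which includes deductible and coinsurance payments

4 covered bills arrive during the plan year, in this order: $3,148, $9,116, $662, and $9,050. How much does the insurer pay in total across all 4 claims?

$13,476

Claim 1 — $3,148: deductible takes $2,989, $159 remains; patient's 30% is $47.70. Cost to patient: $3,036.70. OOP to date $3,036.70. Plan pays $3,148 − $3,036.70 = $111.30.
Claim 2 — $9,116: deductible already satisfied, so patient's share is 30% × $9,116 = $2,734.80. Cost to patient: $2,734.80. OOP to date $5,771.50. Plan pays $9,116 − $2,734.80 = $6,381.20.
Claim 3 — $662: deductible already satisfied, so patient's share is 30% × $662 = $198.60. Patient pays $198.60; OOP now $5,970.10. Insurer: $662 − $198.60 = $463.40.
Claim 4 — $9,050: 30% coinsurance on $9,050 = $2,715. That would push OOP to $8,685.10, over the $8,500 cap, so patient pays $8,500 − $5,970.10 = $2,529.90. Plan pays $9,050 − $2,529.90 = $6,520.10.
Insurer total = bills − patient's total = $21,976 − $8,500 = $13,476.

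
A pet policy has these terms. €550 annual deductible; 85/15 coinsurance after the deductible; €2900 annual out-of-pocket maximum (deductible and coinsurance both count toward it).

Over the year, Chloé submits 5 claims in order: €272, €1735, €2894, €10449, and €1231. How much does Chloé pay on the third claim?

Bill 1, €272: all of it applies to the deductible. Owner owes €272 (running OOP €272).
Bill 2, €1735: €278 to deductible, leaving €1457; coinsurance €1457 × 15% = €218.55. Owner owes €496.55 (running OOP €768.55).
Bill 3, €2894: 15% coinsurance on €2894 = €434.10. Cost to owner: €434.10. OOP to date €1202.65.

€434.10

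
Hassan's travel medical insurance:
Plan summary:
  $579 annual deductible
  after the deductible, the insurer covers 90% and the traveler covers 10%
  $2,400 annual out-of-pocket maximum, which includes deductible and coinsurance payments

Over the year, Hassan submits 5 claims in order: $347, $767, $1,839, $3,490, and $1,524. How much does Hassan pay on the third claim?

Claim 1 ($347): fully absorbed by the deductible. Traveler pays $347; OOP now $347.
Claim 2 ($767): $232 to deductible, leaving $535; coinsurance $535 × 10% = $53.50. Cost to traveler: $285.50. OOP to date $632.50.
Claim 3 ($1,839): 10% coinsurance on $1,839 = $183.90. Traveler pays $183.90; OOP now $816.40.

$183.90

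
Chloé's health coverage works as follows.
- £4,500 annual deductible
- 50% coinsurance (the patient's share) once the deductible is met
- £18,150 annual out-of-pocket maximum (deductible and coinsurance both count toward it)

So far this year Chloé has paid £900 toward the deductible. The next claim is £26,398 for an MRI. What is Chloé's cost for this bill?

Remaining deductible: £4,500 − £900 = £3,600.
The remaining £22,798 (= £26,398 − £3,600) moves to coinsurance.
Patient's 50% share of £22,798 is £11,399.
Patient responsibility before any cap: £3,600 + £11,399 = £14,999.
Year-to-date out-of-pocket becomes £900 + £14,999 = £15,899, still under the £18,150 maximum, so no cap applies.

£14,999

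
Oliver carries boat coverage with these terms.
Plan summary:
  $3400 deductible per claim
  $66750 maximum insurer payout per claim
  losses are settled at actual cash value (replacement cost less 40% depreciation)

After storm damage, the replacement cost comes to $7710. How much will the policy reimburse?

$1226

Depreciate 40%: the covered value is $7710 × 0.6 = $4626.
Less the $3400 deductible: $4626 − $3400 = $1226.
That's under the $66750 cap, so the insurer reimburses the full $1226.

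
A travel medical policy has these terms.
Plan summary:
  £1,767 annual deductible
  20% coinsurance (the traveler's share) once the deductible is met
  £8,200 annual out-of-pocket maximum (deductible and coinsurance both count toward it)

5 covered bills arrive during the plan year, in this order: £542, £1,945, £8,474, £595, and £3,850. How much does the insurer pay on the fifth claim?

Bill 1, £542: fully absorbed by the deductible. Traveler pays £542; OOP now £542. Insurer: £542 − £542 = £0.
Bill 2, £1,945: deductible takes £1,225, £720 remains; coinsurance £720 × 20% = £144. Traveler owes £1,369 (running OOP £1,911). Plan pays £1,945 − £1,369 = £576.
Bill 3, £8,474: deductible already satisfied, so traveler's share is 20% × £8,474 = £1,694.80. Traveler pays £1,694.80; OOP now £3,605.80. Insurer: £8,474 − £1,694.80 = £6,779.20.
Bill 4, £595: deductible already satisfied, so traveler's share is 20% × £595 = £119. Traveler pays £119; OOP now £3,724.80. Insurer: £595 − £119 = £476.
Bill 5, £3,850: 20% coinsurance on £3,850 = £770. Traveler owes £770 (running OOP £4,494.80). Insurer: £3,850 − £770 = £3,080.

£3,080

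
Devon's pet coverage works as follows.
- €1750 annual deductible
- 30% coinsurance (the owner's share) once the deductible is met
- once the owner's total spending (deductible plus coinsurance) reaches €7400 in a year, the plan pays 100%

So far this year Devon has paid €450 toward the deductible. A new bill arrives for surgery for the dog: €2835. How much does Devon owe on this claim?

Deductible still to meet: €1750 − €450 = €1300.
The remaining €1535 (= €2835 − €1300) moves to coinsurance.
Coinsurance: €1535 × 30% = €460.50.
That puts the owner's cost at €1300 + €460.50 = €1760.50 before any cap.
Cumulative spending €450 + €1760.50 = €2210.50 stays under the €7400 maximum.

€1760.50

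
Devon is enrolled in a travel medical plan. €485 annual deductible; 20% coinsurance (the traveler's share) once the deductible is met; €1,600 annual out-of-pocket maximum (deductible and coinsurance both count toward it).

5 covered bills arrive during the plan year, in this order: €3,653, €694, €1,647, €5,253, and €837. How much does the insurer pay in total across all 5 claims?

Claim 1 — €3,653: deductible takes €485, €3,168 remains; 20% of €3,168 = €633.60. Traveler pays €1,118.60; OOP now €1,118.60. Plan pays €3,653 − €1,118.60 = €2,534.40.
Claim 2 — €694: deductible met; 20% of €694 = €138.80. Cost to traveler: €138.80. OOP to date €1,257.40. Plan pays €694 − €138.80 = €555.20.
Claim 3 — €1,647: 20% coinsurance on €1,647 = €329.40. Traveler owes €329.40 (running OOP €1,586.80). Insurer: €1,647 − €329.40 = €1,317.60.
Claim 4 — €5,253: deductible met; 20% of €5,253 = €1,050.60. OOP would hit €2,637.40 > €1,600, so the cap limits the traveler to €1,600 − €1,586.80 = €13.20. Insurer: €5,253 − €13.20 = €5,239.80.
Claim 5 — €837: 20% coinsurance on €837 = €167.40. That would push OOP to €1,767.40, over the €1,600 cap, so traveler pays €1,600 − €1,600 = €0. Plan pays €837 − €0 = €837.
Insurer total = bills − traveler's total = €12,084 − €1,600 = €10,484.

€10,484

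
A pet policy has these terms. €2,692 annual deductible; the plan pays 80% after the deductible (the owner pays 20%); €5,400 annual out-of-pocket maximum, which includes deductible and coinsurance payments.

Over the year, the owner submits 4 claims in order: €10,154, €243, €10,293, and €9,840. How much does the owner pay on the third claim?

Bill 1, €10,154: deductible takes €2,692, €7,462 remains; owner's 20% is €1,492.40. Owner owes €4,184.40 (running OOP €4,184.40).
Bill 2, €243: deductible met; 20% of €243 = €48.60. Owner pays €48.60; OOP now €4,233.
Bill 3, €10,293: 20% coinsurance on €10,293 = €2,058.60. That would push OOP to €6,291.60, over the €5,400 cap, so owner pays €5,400 − €4,233 = €1,167.

€1,167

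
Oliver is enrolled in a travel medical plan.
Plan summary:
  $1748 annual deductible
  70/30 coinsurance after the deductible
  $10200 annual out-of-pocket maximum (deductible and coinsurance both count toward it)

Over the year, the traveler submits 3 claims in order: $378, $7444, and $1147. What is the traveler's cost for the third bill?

Claim 1 — $378: entire amount goes to the deductible. Traveler pays $378; OOP now $378.
Claim 2 — $7444: $1370 to deductible, leaving $6074; coinsurance $6074 × 30% = $1822.20. Traveler owes $3192.20 (running OOP $3570.20).
Claim 3 — $1147: 30% coinsurance on $1147 = $344.10. Cost to traveler: $344.10. OOP to date $3914.30.

$344.10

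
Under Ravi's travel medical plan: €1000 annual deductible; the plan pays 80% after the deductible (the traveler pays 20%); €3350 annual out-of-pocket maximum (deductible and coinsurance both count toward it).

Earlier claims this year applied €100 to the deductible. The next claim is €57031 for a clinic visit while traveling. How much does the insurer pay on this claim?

Deductible still to meet: €1000 − €100 = €900.
After the €900 deductible portion, €57031 − €900 = €56131 is subject to coinsurance.
Traveler's 20% share of €56131 is €11226.20.
Traveler responsibility before any cap: €900 + €11226.20 = €12126.20.
That would bring total out-of-pocket to €12226.20, past the €3350 cap. The traveler is capped at €3350 − €100 = €3250 on this claim.
The insurer covers the remainder: €57031 − €3250 = €53781.

€53781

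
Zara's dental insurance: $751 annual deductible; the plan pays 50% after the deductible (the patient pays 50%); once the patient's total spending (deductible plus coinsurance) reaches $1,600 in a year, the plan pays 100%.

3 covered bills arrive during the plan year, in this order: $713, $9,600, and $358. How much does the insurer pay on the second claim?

$8,713

Bill 1, $713: fully absorbed by the deductible. Patient owes $713 (running OOP $713). Insurer: $713 − $713 = $0.
Bill 2, $9,600: deductible takes $38, $9,562 remains; patient's 50% is $4,781. Together that's $38 + $4,781 = $4,819. OOP would hit $5,532 > $1,600, so the cap limits the patient to $1,600 − $713 = $887. Plan pays $9,600 − $887 = $8,713.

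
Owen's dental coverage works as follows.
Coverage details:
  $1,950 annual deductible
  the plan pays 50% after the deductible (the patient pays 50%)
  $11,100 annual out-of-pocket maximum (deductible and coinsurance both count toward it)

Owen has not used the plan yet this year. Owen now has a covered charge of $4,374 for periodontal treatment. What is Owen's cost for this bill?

$3,162

The full $1,950 deductible is still open; $1,950 of this bill applies to it.
The remaining $2,424 (= $4,374 − $1,950) moves to coinsurance.
Coinsurance: $2,424 × 50% = $1,212.
That puts the patient's cost at $1,950 + $1,212 = $3,162 before any cap.
Total out-of-pocket so far would be $0 + $3,162 = $3,162, below the $11,100 cap — no reduction.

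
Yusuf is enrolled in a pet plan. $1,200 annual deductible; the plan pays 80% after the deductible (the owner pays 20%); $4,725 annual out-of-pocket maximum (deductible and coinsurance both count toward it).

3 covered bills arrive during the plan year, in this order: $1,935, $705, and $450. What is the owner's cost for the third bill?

$90

Claim 1 — $1,935: $1,200 finishes the deductible; $735 goes to coinsurance; 20% of $735 = $147. Cost to owner: $1,347. OOP to date $1,347.
Claim 2 — $705: deductible met; 20% of $705 = $141. Cost to owner: $141. OOP to date $1,488.
Claim 3 — $450: deductible met; 20% of $450 = $90. Owner owes $90 (running OOP $1,578).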